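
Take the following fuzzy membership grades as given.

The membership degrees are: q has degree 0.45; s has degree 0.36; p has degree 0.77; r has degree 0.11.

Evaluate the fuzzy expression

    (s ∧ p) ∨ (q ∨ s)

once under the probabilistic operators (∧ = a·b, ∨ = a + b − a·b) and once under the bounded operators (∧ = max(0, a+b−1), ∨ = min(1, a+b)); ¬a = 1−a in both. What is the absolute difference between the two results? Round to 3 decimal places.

Under probabilistic:
  s ∧ p = a·b on (0.3600, 0.7700) = 0.2772
  q ∨ s = a + b − a·b on (0.4500, 0.3600) = 0.6480
  (s ∧ p) ∨ (q ∨ s) = a + b − a·b on (0.2772, 0.6480) = 0.7456
  → value = 0.7456
Under bounded:
  s ∧ p = max(0, a+b−1) on (0.36, 0.77) = 0.13
  q ∨ s = min(1, a+b) on (0.45, 0.36) = 0.81
  (s ∧ p) ∨ (q ∨ s) = min(1, a+b) on (0.13, 0.81) = 0.94
  → value = 0.9400
|0.7456 − 0.9400| = 0.194

0.194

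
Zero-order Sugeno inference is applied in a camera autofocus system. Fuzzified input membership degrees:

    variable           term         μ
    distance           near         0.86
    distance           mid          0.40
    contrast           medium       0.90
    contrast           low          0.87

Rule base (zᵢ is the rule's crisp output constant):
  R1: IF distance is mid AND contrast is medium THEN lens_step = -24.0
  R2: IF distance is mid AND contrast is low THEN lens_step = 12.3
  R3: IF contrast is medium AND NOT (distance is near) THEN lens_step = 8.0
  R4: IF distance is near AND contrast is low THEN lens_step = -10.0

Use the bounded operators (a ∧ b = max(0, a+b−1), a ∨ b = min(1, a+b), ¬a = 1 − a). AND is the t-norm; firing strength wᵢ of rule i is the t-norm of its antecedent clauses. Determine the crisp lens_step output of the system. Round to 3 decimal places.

R1 (z=-24.0): mid=0.40, medium=0.90; AND[max(0, a+b−1)] → w = 0.30
R2 (z=12.3): mid=0.40, low=0.87; AND[max(0, a+b−1)] → w = 0.27
R3 (z=8.0): medium=0.90, ¬near=1−0.86=0.14; AND[max(0, a+b−1)] → w = 0.04
R4 (z=-10.0): near=0.86, low=0.87; AND[max(0, a+b−1)] → w = 0.73
Weighted average = (0.30·-24.0 + 0.27·12.3 + 0.04·8.0 + 0.73·-10.0) / (0.30 + 0.27 + 0.04 + 0.73)
  = -10.8590 / 1.3400 = -8.104

-8.104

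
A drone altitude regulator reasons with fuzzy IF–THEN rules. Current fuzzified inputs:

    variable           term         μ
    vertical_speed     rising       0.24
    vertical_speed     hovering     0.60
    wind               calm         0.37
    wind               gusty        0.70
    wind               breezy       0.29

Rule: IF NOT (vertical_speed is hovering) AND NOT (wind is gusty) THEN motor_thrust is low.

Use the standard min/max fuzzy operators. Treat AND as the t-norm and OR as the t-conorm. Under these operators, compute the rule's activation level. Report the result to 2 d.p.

0.30

firing strength: ¬hovering=1−0.60=0.40, ¬gusty=1−0.70=0.30; AND[min(a, b)] → w = 0.30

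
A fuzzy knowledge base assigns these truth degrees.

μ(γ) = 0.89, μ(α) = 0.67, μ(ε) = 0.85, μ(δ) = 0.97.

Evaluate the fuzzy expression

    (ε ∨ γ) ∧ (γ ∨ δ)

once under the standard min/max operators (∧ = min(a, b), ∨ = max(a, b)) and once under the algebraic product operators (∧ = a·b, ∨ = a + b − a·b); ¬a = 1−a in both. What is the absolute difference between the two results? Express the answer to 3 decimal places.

0.090

Under standard min/max:
  ε ∨ γ = max(a, b) on (0.85, 0.89) = 0.89
  γ ∨ δ = max(a, b) on (0.89, 0.97) = 0.97
  (ε ∨ γ) ∧ (γ ∨ δ) = min(a, b) on (0.89, 0.97) = 0.89
  → value = 0.8900
Under algebraic product:
  ε ∨ γ = a + b − a·b on (0.8500, 0.8900) = 0.9835
  γ ∨ δ = a + b − a·b on (0.8900, 0.9700) = 0.9967
  (ε ∨ γ) ∧ (γ ∨ δ) = a·b on (0.9835, 0.9967) = 0.9803
  → value = 0.9803
|0.8900 − 0.9803| = 0.090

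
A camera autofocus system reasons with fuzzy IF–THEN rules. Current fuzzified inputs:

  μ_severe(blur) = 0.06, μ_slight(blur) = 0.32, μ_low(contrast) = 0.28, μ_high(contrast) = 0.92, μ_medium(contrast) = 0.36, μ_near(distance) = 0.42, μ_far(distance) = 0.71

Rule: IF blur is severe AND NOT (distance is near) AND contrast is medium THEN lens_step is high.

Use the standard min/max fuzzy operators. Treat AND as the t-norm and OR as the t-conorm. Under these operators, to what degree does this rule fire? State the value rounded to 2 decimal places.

0.06

firing strength: severe=0.06, ¬near=1−0.42=0.58, medium=0.36; AND[min(a, b)] → w = 0.06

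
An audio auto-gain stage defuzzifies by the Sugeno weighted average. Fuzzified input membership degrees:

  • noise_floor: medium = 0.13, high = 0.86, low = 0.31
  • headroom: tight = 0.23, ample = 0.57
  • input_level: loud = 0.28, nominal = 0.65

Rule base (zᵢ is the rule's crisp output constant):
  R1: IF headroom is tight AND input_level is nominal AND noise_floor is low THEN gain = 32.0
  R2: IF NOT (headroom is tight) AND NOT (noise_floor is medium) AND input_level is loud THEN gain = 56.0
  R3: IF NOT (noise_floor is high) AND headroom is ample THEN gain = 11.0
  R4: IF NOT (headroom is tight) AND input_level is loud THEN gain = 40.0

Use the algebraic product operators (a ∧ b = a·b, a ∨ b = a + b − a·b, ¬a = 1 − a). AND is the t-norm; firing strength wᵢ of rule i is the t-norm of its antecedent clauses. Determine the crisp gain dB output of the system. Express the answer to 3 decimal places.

40.597

R1 (z=32.0): tight=0.23, nominal=0.65, low=0.31; AND[a·b] → w = 0.0463
R2 (z=56.0): ¬tight=1−0.23=0.77, ¬medium=1−0.13=0.87, loud=0.28; AND[a·b] → w = 0.1876
R3 (z=11.0): ¬high=1−0.86=0.14, ample=0.57; AND[a·b] → w = 0.0798
R4 (z=40.0): ¬tight=1−0.23=0.77, loud=0.28; AND[a·b] → w = 0.2156
Weighted average = (0.0463·32.0 + 0.1876·56.0 + 0.0798·11.0 + 0.2156·40.0) / (0.0463 + 0.1876 + 0.0798 + 0.2156)
  = 21.4889 / 0.5293 = 40.597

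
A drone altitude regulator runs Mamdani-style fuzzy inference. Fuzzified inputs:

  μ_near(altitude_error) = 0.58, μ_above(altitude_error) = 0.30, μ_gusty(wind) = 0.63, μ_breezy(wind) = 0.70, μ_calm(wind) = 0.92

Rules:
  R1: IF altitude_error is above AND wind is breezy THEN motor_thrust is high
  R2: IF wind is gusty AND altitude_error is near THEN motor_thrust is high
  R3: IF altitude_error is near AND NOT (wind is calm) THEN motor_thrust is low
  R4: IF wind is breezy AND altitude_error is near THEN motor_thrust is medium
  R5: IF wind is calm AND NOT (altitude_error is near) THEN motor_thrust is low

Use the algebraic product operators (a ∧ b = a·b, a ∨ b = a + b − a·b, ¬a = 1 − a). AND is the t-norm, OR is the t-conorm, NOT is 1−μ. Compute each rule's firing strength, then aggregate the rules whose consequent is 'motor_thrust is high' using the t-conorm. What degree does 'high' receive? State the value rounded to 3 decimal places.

0.499

R1: above=0.30, breezy=0.70; AND[a·b] → w = 0.2100
R2: gusty=0.63, near=0.58; AND[a·b] → w = 0.3654
R3: near=0.58, ¬calm=1−0.92=0.08; AND[a·b] → w = 0.0464
R4: breezy=0.70, near=0.58; AND[a·b] → w = 0.4060
R5: calm=0.92, ¬near=1−0.58=0.42; AND[a·b] → w = 0.3864
Rules with consequent 'high': {R1, R2} → strengths 0.2100, 0.3654
Aggregate via t-conorm [a + b − a·b]: 0.4987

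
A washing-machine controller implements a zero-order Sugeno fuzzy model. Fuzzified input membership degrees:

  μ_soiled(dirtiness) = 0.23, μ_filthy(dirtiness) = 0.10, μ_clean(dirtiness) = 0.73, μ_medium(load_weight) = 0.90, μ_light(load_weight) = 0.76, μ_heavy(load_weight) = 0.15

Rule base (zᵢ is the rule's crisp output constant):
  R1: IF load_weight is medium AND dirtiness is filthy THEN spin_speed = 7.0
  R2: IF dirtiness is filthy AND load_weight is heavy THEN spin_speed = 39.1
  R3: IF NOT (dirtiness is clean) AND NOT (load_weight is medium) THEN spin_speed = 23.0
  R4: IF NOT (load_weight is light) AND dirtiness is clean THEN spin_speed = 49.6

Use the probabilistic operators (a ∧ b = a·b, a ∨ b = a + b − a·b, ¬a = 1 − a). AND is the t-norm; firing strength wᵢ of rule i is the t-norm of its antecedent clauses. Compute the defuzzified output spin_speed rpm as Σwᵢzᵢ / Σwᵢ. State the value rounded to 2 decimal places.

34.27

R1 (z=7.0): medium=0.90, filthy=0.10; AND[a·b] → w = 0.0900
R2 (z=39.1): filthy=0.10, heavy=0.15; AND[a·b] → w = 0.0150
R3 (z=23.0): ¬clean=1−0.73=0.27, ¬medium=1−0.90=0.10; AND[a·b] → w = 0.0270
R4 (z=49.6): ¬light=1−0.76=0.24, clean=0.73; AND[a·b] → w = 0.1752
Weighted average = (0.0900·7.0 + 0.0150·39.1 + 0.0270·23.0 + 0.1752·49.6) / (0.0900 + 0.0150 + 0.0270 + 0.1752)
  = 10.5274 / 0.3072 = 34.27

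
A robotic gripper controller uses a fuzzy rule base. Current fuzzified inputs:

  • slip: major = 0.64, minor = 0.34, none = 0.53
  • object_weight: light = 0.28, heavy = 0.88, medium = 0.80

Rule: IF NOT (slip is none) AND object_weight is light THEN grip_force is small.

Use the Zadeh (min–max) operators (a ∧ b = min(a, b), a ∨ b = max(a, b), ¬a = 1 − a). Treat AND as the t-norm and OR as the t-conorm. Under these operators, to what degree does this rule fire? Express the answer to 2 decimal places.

firing strength: ¬none=1−0.53=0.47, light=0.28; AND[min(a, b)] → w = 0.28

0.28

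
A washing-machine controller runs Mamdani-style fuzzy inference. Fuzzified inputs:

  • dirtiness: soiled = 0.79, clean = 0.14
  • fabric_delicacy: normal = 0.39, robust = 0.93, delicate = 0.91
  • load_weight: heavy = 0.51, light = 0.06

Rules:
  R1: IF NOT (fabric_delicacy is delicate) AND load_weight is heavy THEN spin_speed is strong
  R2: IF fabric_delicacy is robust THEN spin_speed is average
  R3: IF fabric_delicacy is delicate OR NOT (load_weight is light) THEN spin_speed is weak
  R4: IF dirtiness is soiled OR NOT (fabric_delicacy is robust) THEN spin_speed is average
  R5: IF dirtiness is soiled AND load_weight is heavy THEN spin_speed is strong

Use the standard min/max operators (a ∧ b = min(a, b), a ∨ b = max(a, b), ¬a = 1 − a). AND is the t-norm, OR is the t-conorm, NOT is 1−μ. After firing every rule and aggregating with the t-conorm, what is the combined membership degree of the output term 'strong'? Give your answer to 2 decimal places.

0.51

R1: ¬delicate=1−0.91=0.09, heavy=0.51; AND[min(a, b)] → w = 0.09
R2: robust=0.93 → w = 0.93
R3: delicate=0.91, ¬light=1−0.06=0.94; OR[max(a, b)] → w = 0.94
R4: soiled=0.79, ¬robust=1−0.93=0.07; OR[max(a, b)] → w = 0.79
R5: soiled=0.79, heavy=0.51; AND[min(a, b)] → w = 0.51
Rules with consequent 'strong': {R1, R5} → strengths 0.09, 0.51
Aggregate via t-conorm [max(a, b)]: 0.51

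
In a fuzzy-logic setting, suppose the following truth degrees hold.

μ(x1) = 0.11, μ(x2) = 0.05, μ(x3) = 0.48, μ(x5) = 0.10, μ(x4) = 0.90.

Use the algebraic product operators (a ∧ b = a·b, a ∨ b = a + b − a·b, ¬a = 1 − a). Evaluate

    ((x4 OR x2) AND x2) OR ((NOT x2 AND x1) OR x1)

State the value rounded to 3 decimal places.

x4 OR x2 = a + b − a·b on (0.9000, 0.0500) = 0.9050
(x4 OR x2) AND x2 = a·b on (0.9050, 0.0500) = 0.0453
NOT x2 = 1 − 0.0500 = 0.9500
NOT x2 AND x1 = a·b on (0.9500, 0.1100) = 0.1045
(NOT x2 AND x1) OR x1 = a + b − a·b on (0.1045, 0.1100) = 0.2030
((x4 OR x2) AND x2) OR ((NOT x2 AND x1) OR x1) = a + b − a·b on (0.0453, 0.2030) = 0.2391

0.239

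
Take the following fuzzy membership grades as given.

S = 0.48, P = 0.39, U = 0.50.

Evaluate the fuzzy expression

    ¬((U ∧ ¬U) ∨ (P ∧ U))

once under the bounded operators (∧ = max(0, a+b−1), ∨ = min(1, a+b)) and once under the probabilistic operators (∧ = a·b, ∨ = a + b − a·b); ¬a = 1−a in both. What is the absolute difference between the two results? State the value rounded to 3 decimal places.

Under bounded:
  ¬U = 1 − 0.50 = 0.50
  U ∧ ¬U = max(0, a+b−1) on (0.50, 0.50) = 0.00
  P ∧ U = max(0, a+b−1) on (0.39, 0.50) = 0.00
  (U ∧ ¬U) ∨ (P ∧ U) = min(1, a+b) on (0.00, 0.00) = 0.00
  ¬((U ∧ ¬U) ∨ (P ∧ U)) = 1 − 0.00 = 1.00
  → value = 1.0000
Under probabilistic:
  ¬U = 1 − 0.5000 = 0.5000
  U ∧ ¬U = a·b on (0.5000, 0.5000) = 0.2500
  P ∧ U = a·b on (0.3900, 0.5000) = 0.1950
  (U ∧ ¬U) ∨ (P ∧ U) = a + b − a·b on (0.2500, 0.1950) = 0.3962
  ¬((U ∧ ¬U) ∨ (P ∧ U)) = 1 − 0.3962 = 0.6038
  → value = 0.6038
|1.0000 − 0.6038| = 0.396

0.396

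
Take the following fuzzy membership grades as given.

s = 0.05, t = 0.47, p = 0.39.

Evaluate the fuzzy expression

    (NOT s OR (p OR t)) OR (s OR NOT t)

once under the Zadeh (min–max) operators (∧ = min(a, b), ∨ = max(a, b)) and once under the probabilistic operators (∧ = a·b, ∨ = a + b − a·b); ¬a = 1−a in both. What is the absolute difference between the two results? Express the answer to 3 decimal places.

Under Zadeh (min–max):
  NOT s = 1 − 0.05 = 0.95
  p OR t = max(a, b) on (0.39, 0.47) = 0.47
  NOT s OR (p OR t) = max(a, b) on (0.95, 0.47) = 0.95
  NOT t = 1 − 0.47 = 0.53
  s OR NOT t = max(a, b) on (0.05, 0.53) = 0.53
  (NOT s OR (p OR t)) OR (s OR NOT t) = max(a, b) on (0.95, 0.53) = 0.95
  → value = 0.9500
Under probabilistic:
  NOT s = 1 − 0.0500 = 0.9500
  p OR t = a + b − a·b on (0.3900, 0.4700) = 0.6767
  NOT s OR (p OR t) = a + b − a·b on (0.9500, 0.6767) = 0.9838
  NOT t = 1 − 0.4700 = 0.5300
  s OR NOT t = a + b − a·b on (0.0500, 0.5300) = 0.5535
  (NOT s OR (p OR t)) OR (s OR NOT t) = a + b − a·b on (0.9838, 0.5535) = 0.9928
  → value = 0.9928
|0.9500 − 0.9928| = 0.043

0.043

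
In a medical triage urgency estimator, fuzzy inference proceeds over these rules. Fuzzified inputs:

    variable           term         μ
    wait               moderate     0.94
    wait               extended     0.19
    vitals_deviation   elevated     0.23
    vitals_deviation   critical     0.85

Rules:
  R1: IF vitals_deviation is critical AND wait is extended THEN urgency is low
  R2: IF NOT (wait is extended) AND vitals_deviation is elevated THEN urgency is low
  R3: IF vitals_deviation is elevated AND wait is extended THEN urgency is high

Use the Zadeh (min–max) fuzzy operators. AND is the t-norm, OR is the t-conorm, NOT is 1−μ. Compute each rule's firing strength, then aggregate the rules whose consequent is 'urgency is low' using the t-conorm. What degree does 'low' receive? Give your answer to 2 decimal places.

0.23

R1: critical=0.85, extended=0.19; AND[min(a, b)] → w = 0.19
R2: ¬extended=1−0.19=0.81, elevated=0.23; AND[min(a, b)] → w = 0.23
R3: elevated=0.23, extended=0.19; AND[min(a, b)] → w = 0.19
Rules with consequent 'low': {R1, R2} → strengths 0.19, 0.23
Aggregate via t-conorm [max(a, b)]: 0.23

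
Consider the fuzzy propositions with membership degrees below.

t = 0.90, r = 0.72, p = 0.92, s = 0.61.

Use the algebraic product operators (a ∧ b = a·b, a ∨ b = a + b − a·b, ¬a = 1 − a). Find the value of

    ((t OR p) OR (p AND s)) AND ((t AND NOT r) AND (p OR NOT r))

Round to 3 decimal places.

t OR p = a + b − a·b on (0.9000, 0.9200) = 0.9920
p AND s = a·b on (0.9200, 0.6100) = 0.5612
(t OR p) OR (p AND s) = a + b − a·b on (0.9920, 0.5612) = 0.9965
NOT r = 1 − 0.7200 = 0.2800
t AND NOT r = a·b on (0.9000, 0.2800) = 0.2520
NOT r = 1 − 0.7200 = 0.2800
p OR NOT r = a + b − a·b on (0.9200, 0.2800) = 0.9424
(t AND NOT r) AND (p OR NOT r) = a·b on (0.2520, 0.9424) = 0.2375
((t OR p) OR (p AND s)) AND ((t AND NOT r) AND (p OR NOT r)) = a·b on (0.9965, 0.2375) = 0.2367

0.237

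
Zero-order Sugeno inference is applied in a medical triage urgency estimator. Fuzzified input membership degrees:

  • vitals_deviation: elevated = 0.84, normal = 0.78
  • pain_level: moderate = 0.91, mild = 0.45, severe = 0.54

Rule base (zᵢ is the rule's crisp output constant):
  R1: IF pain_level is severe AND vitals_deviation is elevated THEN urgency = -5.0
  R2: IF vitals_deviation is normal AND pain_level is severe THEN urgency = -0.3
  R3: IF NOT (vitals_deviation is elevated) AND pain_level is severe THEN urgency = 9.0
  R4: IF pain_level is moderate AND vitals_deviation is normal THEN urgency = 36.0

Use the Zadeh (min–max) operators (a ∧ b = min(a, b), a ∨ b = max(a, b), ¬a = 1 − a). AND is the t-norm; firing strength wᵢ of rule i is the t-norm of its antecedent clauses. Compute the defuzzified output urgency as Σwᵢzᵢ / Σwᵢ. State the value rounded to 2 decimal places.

13.20

R1 (z=-5.0): severe=0.54, elevated=0.84; AND[min(a, b)] → w = 0.54
R2 (z=-0.3): normal=0.78, severe=0.54; AND[min(a, b)] → w = 0.54
R3 (z=9.0): ¬elevated=1−0.84=0.16, severe=0.54; AND[min(a, b)] → w = 0.16
R4 (z=36.0): moderate=0.91, normal=0.78; AND[min(a, b)] → w = 0.78
Weighted average = (0.54·-5.0 + 0.54·-0.3 + 0.16·9.0 + 0.78·36.0) / (0.54 + 0.54 + 0.16 + 0.78)
  = 26.6580 / 2.0200 = 13.20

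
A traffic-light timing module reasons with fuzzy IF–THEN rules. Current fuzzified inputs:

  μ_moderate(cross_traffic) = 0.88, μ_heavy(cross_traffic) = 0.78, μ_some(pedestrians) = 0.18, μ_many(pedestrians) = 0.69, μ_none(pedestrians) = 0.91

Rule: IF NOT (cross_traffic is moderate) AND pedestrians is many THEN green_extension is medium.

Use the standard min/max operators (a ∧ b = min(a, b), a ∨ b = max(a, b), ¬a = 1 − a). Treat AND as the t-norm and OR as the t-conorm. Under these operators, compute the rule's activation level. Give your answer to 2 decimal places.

firing strength: ¬moderate=1−0.88=0.12, many=0.69; AND[min(a, b)] → w = 0.12

0.12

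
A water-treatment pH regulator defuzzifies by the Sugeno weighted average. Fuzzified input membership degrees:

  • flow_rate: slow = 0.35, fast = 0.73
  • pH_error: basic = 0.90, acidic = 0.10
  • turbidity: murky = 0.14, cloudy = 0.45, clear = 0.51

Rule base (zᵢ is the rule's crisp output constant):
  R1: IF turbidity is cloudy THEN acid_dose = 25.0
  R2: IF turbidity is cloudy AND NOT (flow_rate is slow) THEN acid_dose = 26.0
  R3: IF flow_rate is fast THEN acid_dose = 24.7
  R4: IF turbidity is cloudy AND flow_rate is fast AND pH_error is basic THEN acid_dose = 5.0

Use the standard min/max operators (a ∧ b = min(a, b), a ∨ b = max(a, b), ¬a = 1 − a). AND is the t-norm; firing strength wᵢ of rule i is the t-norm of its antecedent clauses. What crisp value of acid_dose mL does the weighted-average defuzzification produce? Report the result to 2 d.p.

20.78

R1 (z=25.0): cloudy=0.45 → w = 0.45
R2 (z=26.0): cloudy=0.45, ¬slow=1−0.35=0.65; AND[min(a, b)] → w = 0.45
R3 (z=24.7): fast=0.73 → w = 0.73
R4 (z=5.0): cloudy=0.45, fast=0.73, basic=0.90; AND[min(a, b)] → w = 0.45
Weighted average = (0.45·25.0 + 0.45·26.0 + 0.73·24.7 + 0.45·5.0) / (0.45 + 0.45 + 0.73 + 0.45)
  = 43.2310 / 2.0800 = 20.78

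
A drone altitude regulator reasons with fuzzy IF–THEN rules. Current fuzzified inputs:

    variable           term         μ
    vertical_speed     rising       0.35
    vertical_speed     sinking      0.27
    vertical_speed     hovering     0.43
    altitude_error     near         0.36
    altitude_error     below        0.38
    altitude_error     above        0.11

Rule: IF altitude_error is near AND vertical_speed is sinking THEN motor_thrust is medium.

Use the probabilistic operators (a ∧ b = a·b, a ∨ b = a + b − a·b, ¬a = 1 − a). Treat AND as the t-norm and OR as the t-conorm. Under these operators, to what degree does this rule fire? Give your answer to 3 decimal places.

0.097

firing strength: near=0.36, sinking=0.27; AND[a·b] → w = 0.0972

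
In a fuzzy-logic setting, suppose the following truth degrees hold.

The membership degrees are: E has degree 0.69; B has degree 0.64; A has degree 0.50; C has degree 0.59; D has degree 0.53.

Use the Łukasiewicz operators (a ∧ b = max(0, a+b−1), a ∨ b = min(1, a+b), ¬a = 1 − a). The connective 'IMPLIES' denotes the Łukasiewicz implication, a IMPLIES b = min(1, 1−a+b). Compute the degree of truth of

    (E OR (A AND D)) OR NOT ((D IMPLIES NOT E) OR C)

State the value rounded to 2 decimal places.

A AND D = max(0, a+b−1) on (0.50, 0.53) = 0.03
E OR (A AND D) = min(1, a+b) on (0.69, 0.03) = 0.72
NOT E = 1 − 0.69 = 0.31
D IMPLIES NOT E  [Łukasiewicz: min(1, 1−a+b)] with a=0.53, b=0.31 → 0.78
(D IMPLIES NOT E) OR C = min(1, a+b) on (0.78, 0.59) = 1.00
NOT ((D IMPLIES NOT E) OR C) = 1 − 1.00 = 0.00
(E OR (A AND D)) OR NOT ((D IMPLIES NOT E) OR C) = min(1, a+b) on (0.72, 0.00) = 0.72

0.72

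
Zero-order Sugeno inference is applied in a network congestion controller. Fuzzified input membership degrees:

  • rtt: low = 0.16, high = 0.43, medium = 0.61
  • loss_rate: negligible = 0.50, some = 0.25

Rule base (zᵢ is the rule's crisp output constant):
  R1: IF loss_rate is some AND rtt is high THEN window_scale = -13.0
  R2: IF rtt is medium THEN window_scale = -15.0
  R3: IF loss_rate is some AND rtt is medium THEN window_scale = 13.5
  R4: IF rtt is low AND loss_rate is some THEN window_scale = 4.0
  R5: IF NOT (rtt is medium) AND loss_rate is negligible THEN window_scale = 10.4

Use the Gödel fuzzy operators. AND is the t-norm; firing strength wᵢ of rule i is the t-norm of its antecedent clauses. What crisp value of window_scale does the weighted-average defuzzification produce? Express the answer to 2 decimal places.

R1 (z=-13.0): some=0.25, high=0.43; AND[min(a, b)] → w = 0.25
R2 (z=-15.0): medium=0.61 → w = 0.61
R3 (z=13.5): some=0.25, medium=0.61; AND[min(a, b)] → w = 0.25
R4 (z=4.0): low=0.16, some=0.25; AND[min(a, b)] → w = 0.16
R5 (z=10.4): ¬medium=1−0.61=0.39, negligible=0.50; AND[min(a, b)] → w = 0.39
Weighted average = (0.25·-13.0 + 0.61·-15.0 + 0.25·13.5 + 0.16·4.0 + 0.39·10.4) / (0.25 + 0.61 + 0.25 + 0.16 + 0.39)
  = -4.3290 / 1.6600 = -2.61

-2.61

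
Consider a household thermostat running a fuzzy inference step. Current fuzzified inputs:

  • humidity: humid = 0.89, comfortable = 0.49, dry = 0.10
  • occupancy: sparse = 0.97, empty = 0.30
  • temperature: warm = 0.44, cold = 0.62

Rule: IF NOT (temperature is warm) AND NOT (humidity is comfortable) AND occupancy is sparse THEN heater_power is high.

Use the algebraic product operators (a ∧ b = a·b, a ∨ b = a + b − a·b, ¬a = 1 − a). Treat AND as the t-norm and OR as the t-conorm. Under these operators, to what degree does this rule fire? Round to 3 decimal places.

0.277

firing strength: ¬warm=1−0.44=0.56, ¬comfortable=1−0.49=0.51, sparse=0.97; AND[a·b] → w = 0.2770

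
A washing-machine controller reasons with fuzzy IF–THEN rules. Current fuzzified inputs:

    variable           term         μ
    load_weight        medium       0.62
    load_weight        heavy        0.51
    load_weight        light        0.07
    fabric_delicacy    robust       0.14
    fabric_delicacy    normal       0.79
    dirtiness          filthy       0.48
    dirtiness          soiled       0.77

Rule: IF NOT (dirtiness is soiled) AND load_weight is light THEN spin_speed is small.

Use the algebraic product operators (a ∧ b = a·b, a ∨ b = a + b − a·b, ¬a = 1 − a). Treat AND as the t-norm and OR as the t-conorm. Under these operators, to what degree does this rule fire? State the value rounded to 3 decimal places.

firing strength: ¬soiled=1−0.77=0.23, light=0.07; AND[a·b] → w = 0.0161

0.016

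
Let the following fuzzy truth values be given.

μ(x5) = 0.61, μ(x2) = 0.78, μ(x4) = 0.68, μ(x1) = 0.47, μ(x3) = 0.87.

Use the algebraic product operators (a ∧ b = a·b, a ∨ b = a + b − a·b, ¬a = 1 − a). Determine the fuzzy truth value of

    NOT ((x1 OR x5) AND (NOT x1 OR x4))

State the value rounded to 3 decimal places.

x1 OR x5 = a + b − a·b on (0.4700, 0.6100) = 0.7933
NOT x1 = 1 − 0.4700 = 0.5300
NOT x1 OR x4 = a + b − a·b on (0.5300, 0.6800) = 0.8496
(x1 OR x5) AND (NOT x1 OR x4) = a·b on (0.7933, 0.8496) = 0.6740
NOT ((x1 OR x5) AND (NOT x1 OR x4)) = 1 − 0.6740 = 0.3260

0.326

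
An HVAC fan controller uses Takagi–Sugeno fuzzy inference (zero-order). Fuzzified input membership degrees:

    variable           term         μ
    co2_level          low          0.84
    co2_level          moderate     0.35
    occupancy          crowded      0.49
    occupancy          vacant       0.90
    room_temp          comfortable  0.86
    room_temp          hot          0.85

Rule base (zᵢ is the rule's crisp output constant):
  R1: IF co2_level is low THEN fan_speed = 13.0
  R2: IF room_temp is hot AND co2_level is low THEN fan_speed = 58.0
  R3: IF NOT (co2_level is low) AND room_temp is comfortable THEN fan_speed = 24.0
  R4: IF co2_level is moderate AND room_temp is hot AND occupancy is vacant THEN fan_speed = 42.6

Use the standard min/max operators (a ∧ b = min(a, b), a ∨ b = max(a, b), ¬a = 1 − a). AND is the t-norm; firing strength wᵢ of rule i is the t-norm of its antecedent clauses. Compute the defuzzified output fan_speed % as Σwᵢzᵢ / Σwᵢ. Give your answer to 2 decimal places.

35.79

R1 (z=13.0): low=0.84 → w = 0.84
R2 (z=58.0): hot=0.85, low=0.84; AND[min(a, b)] → w = 0.84
R3 (z=24.0): ¬low=1−0.84=0.16, comfortable=0.86; AND[min(a, b)] → w = 0.16
R4 (z=42.6): moderate=0.35, hot=0.85, vacant=0.90; AND[min(a, b)] → w = 0.35
Weighted average = (0.84·13.0 + 0.84·58.0 + 0.16·24.0 + 0.35·42.6) / (0.84 + 0.84 + 0.16 + 0.35)
  = 78.3900 / 2.1900 = 35.79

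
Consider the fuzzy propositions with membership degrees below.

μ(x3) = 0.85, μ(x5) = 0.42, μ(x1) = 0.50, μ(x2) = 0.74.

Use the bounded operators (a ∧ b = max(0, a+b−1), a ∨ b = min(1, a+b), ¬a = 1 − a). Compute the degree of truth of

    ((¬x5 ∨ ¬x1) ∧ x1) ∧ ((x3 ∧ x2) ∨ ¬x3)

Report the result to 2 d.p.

0.24

¬x5 = 1 − 0.42 = 0.58
¬x1 = 1 − 0.50 = 0.50
¬x5 ∨ ¬x1 = min(1, a+b) on (0.58, 0.50) = 1.00
(¬x5 ∨ ¬x1) ∧ x1 = max(0, a+b−1) on (1.00, 0.50) = 0.50
x3 ∧ x2 = max(0, a+b−1) on (0.85, 0.74) = 0.59
¬x3 = 1 − 0.85 = 0.15
(x3 ∧ x2) ∨ ¬x3 = min(1, a+b) on (0.59, 0.15) = 0.74
((¬x5 ∨ ¬x1) ∧ x1) ∧ ((x3 ∧ x2) ∨ ¬x3) = max(0, a+b−1) on (0.50, 0.74) = 0.24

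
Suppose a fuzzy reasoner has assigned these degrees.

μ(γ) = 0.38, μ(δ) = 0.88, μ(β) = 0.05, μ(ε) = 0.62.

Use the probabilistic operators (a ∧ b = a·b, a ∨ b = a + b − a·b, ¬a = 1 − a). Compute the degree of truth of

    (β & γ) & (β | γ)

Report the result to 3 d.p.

0.008

β & γ = a·b on (0.0500, 0.3800) = 0.0190
β | γ = a + b − a·b on (0.0500, 0.3800) = 0.4110
(β & γ) & (β | γ) = a·b on (0.0190, 0.4110) = 0.0078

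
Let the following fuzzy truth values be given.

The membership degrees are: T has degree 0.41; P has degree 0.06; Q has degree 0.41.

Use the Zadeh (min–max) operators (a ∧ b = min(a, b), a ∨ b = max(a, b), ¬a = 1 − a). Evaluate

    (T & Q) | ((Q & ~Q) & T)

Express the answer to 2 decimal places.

0.41

T & Q = min(a, b) on (0.41, 0.41) = 0.41
~Q = 1 − 0.41 = 0.59
Q & ~Q = min(a, b) on (0.41, 0.59) = 0.41
(Q & ~Q) & T = min(a, b) on (0.41, 0.41) = 0.41
(T & Q) | ((Q & ~Q) & T) = max(a, b) on (0.41, 0.41) = 0.41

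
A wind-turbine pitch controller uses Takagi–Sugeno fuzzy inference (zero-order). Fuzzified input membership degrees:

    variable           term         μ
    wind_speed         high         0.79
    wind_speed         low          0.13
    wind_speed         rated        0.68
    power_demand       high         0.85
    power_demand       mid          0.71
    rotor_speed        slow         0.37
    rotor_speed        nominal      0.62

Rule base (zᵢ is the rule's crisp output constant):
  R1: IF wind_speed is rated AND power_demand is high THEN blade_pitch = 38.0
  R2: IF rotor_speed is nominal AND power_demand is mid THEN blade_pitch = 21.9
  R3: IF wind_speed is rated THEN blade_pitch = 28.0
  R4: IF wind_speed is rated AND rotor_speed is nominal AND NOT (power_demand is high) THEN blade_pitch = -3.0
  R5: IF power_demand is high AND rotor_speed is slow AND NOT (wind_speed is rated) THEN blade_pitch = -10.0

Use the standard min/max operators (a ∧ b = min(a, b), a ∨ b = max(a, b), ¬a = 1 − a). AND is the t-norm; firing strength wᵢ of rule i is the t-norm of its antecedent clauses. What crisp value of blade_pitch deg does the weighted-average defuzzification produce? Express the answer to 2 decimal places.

22.37

R1 (z=38.0): rated=0.68, high=0.85; AND[min(a, b)] → w = 0.68
R2 (z=21.9): nominal=0.62, mid=0.71; AND[min(a, b)] → w = 0.62
R3 (z=28.0): rated=0.68 → w = 0.68
R4 (z=-3.0): rated=0.68, nominal=0.62, ¬high=1−0.85=0.15; AND[min(a, b)] → w = 0.15
R5 (z=-10.0): high=0.85, slow=0.37, ¬rated=1−0.68=0.32; AND[min(a, b)] → w = 0.32
Weighted average = (0.68·38.0 + 0.62·21.9 + 0.68·28.0 + 0.15·-3.0 + 0.32·-10.0) / (0.68 + 0.62 + 0.68 + 0.15 + 0.32)
  = 54.8080 / 2.4500 = 22.37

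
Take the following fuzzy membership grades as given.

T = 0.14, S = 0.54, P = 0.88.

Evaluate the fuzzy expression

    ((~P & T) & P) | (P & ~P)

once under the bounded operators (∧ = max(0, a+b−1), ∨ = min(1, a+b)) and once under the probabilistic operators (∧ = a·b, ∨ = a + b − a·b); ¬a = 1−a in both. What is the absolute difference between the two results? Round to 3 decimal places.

0.119

Under bounded:
  ~P = 1 − 0.88 = 0.12
  ~P & T = max(0, a+b−1) on (0.12, 0.14) = 0.00
  (~P & T) & P = max(0, a+b−1) on (0.00, 0.88) = 0.00
  ~P = 1 − 0.88 = 0.12
  P & ~P = max(0, a+b−1) on (0.88, 0.12) = 0.00
  ((~P & T) & P) | (P & ~P) = min(1, a+b) on (0.00, 0.00) = 0.00
  → value = 0.0000
Under probabilistic:
  ~P = 1 − 0.8800 = 0.1200
  ~P & T = a·b on (0.1200, 0.1400) = 0.0168
  (~P & T) & P = a·b on (0.0168, 0.8800) = 0.0148
  ~P = 1 − 0.8800 = 0.1200
  P & ~P = a·b on (0.8800, 0.1200) = 0.1056
  ((~P & T) & P) | (P & ~P) = a + b − a·b on (0.0148, 0.1056) = 0.1188
  → value = 0.1188
|0.0000 − 0.1188| = 0.119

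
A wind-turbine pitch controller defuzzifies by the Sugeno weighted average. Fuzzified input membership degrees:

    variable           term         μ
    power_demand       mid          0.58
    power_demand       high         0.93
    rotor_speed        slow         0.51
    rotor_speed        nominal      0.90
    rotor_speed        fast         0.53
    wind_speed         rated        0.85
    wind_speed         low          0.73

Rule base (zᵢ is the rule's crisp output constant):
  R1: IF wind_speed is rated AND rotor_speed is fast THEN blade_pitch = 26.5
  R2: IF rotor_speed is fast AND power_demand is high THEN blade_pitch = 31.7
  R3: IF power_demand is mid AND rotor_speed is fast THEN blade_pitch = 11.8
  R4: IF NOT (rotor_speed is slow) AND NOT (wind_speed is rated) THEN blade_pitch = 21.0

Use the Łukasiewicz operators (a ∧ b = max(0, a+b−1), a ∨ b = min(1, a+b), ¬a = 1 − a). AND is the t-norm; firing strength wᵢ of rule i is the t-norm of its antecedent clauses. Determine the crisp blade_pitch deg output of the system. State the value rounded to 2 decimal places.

27.32

R1 (z=26.5): rated=0.85, fast=0.53; AND[max(0, a+b−1)] → w = 0.38
R2 (z=31.7): fast=0.53, high=0.93; AND[max(0, a+b−1)] → w = 0.46
R3 (z=11.8): mid=0.58, fast=0.53; AND[max(0, a+b−1)] → w = 0.11
R4 (z=21.0): ¬slow=1−0.51=0.49, ¬rated=1−0.85=0.15; AND[max(0, a+b−1)] → w = 0.00
Weighted average = (0.38·26.5 + 0.46·31.7 + 0.11·11.8 + 0.00·21.0) / (0.38 + 0.46 + 0.11 + 0.00)
  = 25.9500 / 0.9500 = 27.32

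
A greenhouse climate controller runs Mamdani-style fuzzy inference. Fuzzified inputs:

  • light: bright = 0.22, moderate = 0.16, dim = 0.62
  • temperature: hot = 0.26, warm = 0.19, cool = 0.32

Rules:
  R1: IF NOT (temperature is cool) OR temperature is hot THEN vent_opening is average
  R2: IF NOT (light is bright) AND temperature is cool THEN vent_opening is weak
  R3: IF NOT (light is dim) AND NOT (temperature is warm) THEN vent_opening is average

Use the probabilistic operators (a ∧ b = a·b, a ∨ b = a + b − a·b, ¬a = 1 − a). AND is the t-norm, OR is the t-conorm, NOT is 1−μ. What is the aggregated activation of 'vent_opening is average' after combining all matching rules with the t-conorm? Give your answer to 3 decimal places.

0.836

R1: ¬cool=1−0.32=0.68, hot=0.26; OR[a + b − a·b] → w = 0.7632
R2: ¬bright=1−0.22=0.78, cool=0.32; AND[a·b] → w = 0.2496
R3: ¬dim=1−0.62=0.38, ¬warm=1−0.19=0.81; AND[a·b] → w = 0.3078
Rules with consequent 'average': {R1, R3} → strengths 0.7632, 0.3078
Aggregate via t-conorm [a + b − a·b]: 0.8361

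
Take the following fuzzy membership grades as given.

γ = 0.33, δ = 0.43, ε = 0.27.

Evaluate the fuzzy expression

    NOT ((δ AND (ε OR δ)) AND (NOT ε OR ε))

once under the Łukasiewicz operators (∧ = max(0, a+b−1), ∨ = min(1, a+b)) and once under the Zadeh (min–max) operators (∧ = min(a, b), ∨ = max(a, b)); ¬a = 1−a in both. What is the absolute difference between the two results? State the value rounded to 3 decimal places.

0.300

Under Łukasiewicz:
  ε OR δ = min(1, a+b) on (0.27, 0.43) = 0.70
  δ AND (ε OR δ) = max(0, a+b−1) on (0.43, 0.70) = 0.13
  NOT ε = 1 − 0.27 = 0.73
  NOT ε OR ε = min(1, a+b) on (0.73, 0.27) = 1.00
  (δ AND (ε OR δ)) AND (NOT ε OR ε) = max(0, a+b−1) on (0.13, 1.00) = 0.13
  NOT ((δ AND (ε OR δ)) AND (NOT ε OR ε)) = 1 − 0.13 = 0.87
  → value = 0.8700
Under Zadeh (min–max):
  ε OR δ = max(a, b) on (0.27, 0.43) = 0.43
  δ AND (ε OR δ) = min(a, b) on (0.43, 0.43) = 0.43
  NOT ε = 1 − 0.27 = 0.73
  NOT ε OR ε = max(a, b) on (0.73, 0.27) = 0.73
  (δ AND (ε OR δ)) AND (NOT ε OR ε) = min(a, b) on (0.43, 0.73) = 0.43
  NOT ((δ AND (ε OR δ)) AND (NOT ε OR ε)) = 1 − 0.43 = 0.57
  → value = 0.5700
|0.8700 − 0.5700| = 0.300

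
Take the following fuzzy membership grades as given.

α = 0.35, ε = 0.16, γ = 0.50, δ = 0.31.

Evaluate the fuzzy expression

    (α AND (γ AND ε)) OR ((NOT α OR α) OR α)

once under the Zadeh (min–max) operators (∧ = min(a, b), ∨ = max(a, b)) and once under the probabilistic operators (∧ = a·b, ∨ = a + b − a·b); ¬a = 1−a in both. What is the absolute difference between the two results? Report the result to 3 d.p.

Under Zadeh (min–max):
  γ AND ε = min(a, b) on (0.50, 0.16) = 0.16
  α AND (γ AND ε) = min(a, b) on (0.35, 0.16) = 0.16
  NOT α = 1 − 0.35 = 0.65
  NOT α OR α = max(a, b) on (0.65, 0.35) = 0.65
  (NOT α OR α) OR α = max(a, b) on (0.65, 0.35) = 0.65
  (α AND (γ AND ε)) OR ((NOT α OR α) OR α) = max(a, b) on (0.16, 0.65) = 0.65
  → value = 0.6500
Under probabilistic:
  γ AND ε = a·b on (0.5000, 0.1600) = 0.0800
  α AND (γ AND ε) = a·b on (0.3500, 0.0800) = 0.0280
  NOT α = 1 − 0.3500 = 0.6500
  NOT α OR α = a + b − a·b on (0.6500, 0.3500) = 0.7725
  (NOT α OR α) OR α = a + b − a·b on (0.7725, 0.3500) = 0.8521
  (α AND (γ AND ε)) OR ((NOT α OR α) OR α) = a + b − a·b on (0.0280, 0.8521) = 0.8563
  → value = 0.8563
|0.6500 − 0.8563| = 0.206

0.206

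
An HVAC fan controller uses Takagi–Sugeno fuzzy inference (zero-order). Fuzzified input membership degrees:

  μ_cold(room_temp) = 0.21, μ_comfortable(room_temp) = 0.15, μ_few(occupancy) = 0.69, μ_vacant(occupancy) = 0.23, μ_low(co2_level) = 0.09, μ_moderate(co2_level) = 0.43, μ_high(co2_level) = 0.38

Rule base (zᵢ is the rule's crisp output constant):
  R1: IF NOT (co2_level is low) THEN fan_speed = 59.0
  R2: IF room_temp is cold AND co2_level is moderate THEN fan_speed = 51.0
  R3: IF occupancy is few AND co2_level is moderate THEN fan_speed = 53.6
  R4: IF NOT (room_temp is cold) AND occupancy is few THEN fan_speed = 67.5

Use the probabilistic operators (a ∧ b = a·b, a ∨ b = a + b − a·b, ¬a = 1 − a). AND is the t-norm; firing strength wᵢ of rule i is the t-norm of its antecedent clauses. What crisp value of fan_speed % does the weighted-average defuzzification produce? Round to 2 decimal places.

60.25

R1 (z=59.0): ¬low=1−0.09=0.91 → w = 0.9100
R2 (z=51.0): cold=0.21, moderate=0.43; AND[a·b] → w = 0.0903
R3 (z=53.6): few=0.69, moderate=0.43; AND[a·b] → w = 0.2967
R4 (z=67.5): ¬cold=1−0.21=0.79, few=0.69; AND[a·b] → w = 0.5451
Weighted average = (0.9100·59.0 + 0.0903·51.0 + 0.2967·53.6 + 0.5451·67.5) / (0.9100 + 0.0903 + 0.2967 + 0.5451)
  = 110.9927 / 1.8421 = 60.25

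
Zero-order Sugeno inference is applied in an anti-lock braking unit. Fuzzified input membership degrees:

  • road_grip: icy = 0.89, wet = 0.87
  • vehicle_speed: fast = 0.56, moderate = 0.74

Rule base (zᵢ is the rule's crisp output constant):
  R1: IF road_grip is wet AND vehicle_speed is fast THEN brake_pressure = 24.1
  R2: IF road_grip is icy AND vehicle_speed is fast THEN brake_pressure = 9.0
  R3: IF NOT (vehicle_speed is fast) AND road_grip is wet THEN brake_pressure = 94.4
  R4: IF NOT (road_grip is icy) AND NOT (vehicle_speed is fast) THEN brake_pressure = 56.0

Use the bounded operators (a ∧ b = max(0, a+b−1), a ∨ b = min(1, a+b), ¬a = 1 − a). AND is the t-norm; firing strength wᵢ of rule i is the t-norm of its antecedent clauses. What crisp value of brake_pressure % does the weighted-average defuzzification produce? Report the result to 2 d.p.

R1 (z=24.1): wet=0.87, fast=0.56; AND[max(0, a+b−1)] → w = 0.43
R2 (z=9.0): icy=0.89, fast=0.56; AND[max(0, a+b−1)] → w = 0.45
R3 (z=94.4): ¬fast=1−0.56=0.44, wet=0.87; AND[max(0, a+b−1)] → w = 0.31
R4 (z=56.0): ¬icy=1−0.89=0.11, ¬fast=1−0.56=0.44; AND[max(0, a+b−1)] → w = 0.00
Weighted average = (0.43·24.1 + 0.45·9.0 + 0.31·94.4 + 0.00·56.0) / (0.43 + 0.45 + 0.31 + 0.00)
  = 43.6770 / 1.1900 = 36.70

36.70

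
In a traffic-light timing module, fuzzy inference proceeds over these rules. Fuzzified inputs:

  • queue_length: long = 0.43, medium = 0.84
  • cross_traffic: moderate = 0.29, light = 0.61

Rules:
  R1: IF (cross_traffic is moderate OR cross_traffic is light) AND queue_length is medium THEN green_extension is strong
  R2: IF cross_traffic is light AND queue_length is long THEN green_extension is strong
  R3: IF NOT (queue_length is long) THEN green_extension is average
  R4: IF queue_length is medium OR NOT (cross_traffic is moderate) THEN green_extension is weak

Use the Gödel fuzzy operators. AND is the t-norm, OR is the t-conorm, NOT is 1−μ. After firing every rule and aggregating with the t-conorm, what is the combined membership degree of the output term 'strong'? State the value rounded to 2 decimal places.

R1: (moderate=0.29 OR light=0.61) = 0.61; AND[min(a, b)] with medium=0.84 → w = 0.61
R2: light=0.61, long=0.43; AND[min(a, b)] → w = 0.43
R3: ¬long=1−0.43=0.57 → w = 0.57
R4: medium=0.84, ¬moderate=1−0.29=0.71; OR[max(a, b)] → w = 0.84
Rules with consequent 'strong': {R1, R2} → strengths 0.61, 0.43
Aggregate via t-conorm [max(a, b)]: 0.61

0.61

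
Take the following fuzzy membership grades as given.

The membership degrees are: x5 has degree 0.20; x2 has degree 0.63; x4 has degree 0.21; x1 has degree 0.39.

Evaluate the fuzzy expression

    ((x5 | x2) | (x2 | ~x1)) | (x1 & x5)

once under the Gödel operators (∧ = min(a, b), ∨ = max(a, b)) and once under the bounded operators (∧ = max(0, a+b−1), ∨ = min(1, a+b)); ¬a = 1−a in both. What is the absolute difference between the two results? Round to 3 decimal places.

Under Gödel:
  x5 | x2 = max(a, b) on (0.20, 0.63) = 0.63
  ~x1 = 1 − 0.39 = 0.61
  x2 | ~x1 = max(a, b) on (0.63, 0.61) = 0.63
  (x5 | x2) | (x2 | ~x1) = max(a, b) on (0.63, 0.63) = 0.63
  x1 & x5 = min(a, b) on (0.39, 0.20) = 0.20
  ((x5 | x2) | (x2 | ~x1)) | (x1 & x5) = max(a, b) on (0.63, 0.20) = 0.63
  → value = 0.6300
Under bounded:
  x5 | x2 = min(1, a+b) on (0.20, 0.63) = 0.83
  ~x1 = 1 − 0.39 = 0.61
  x2 | ~x1 = min(1, a+b) on (0.63, 0.61) = 1.00
  (x5 | x2) | (x2 | ~x1) = min(1, a+b) on (0.83, 1.00) = 1.00
  x1 & x5 = max(0, a+b−1) on (0.39, 0.20) = 0.00
  ((x5 | x2) | (x2 | ~x1)) | (x1 & x5) = min(1, a+b) on (1.00, 0.00) = 1.00
  → value = 1.0000
|0.6300 − 1.0000| = 0.370

0.370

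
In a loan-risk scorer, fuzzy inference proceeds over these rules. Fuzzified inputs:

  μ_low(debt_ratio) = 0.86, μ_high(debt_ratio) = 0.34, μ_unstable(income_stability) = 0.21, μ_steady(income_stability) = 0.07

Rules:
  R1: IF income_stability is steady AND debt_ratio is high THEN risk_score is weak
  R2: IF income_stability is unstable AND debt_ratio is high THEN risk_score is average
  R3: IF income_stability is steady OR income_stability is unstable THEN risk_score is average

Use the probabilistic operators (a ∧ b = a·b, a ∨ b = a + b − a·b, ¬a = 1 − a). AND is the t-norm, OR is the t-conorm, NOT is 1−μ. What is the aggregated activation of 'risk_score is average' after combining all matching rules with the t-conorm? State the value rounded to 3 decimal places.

0.318

R1: steady=0.07, high=0.34; AND[a·b] → w = 0.0238
R2: unstable=0.21, high=0.34; AND[a·b] → w = 0.0714
R3: steady=0.07, unstable=0.21; OR[a + b − a·b] → w = 0.2653
Rules with consequent 'average': {R2, R3} → strengths 0.0714, 0.2653
Aggregate via t-conorm [a + b − a·b]: 0.3178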